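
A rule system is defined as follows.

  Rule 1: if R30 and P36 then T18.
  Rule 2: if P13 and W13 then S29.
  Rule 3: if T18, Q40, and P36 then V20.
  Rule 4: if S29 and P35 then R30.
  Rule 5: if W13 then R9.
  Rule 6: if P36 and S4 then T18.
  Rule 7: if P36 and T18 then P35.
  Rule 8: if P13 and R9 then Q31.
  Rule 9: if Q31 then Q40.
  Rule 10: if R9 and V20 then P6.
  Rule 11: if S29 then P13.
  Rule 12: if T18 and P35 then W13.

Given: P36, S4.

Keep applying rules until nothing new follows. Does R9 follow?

Yes

P36 and S4 hold, so T18 follows (Rule 6).
From P36 and T18, Rule 7 gives P35.
T18 and P35 hold, so W13 follows (Rule 12).
W13 holds, so R9 follows (Rule 5).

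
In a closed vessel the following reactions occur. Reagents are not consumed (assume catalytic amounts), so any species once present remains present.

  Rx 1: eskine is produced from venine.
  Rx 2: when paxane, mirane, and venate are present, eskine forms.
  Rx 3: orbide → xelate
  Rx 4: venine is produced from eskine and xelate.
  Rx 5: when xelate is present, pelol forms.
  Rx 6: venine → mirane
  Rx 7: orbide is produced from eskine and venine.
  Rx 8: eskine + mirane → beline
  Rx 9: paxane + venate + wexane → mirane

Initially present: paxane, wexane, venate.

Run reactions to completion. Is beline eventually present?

Yes

paxane, venate, and wexane present → mirane forms (Rx 9).
paxane, mirane, and venate present → eskine forms (Rx 2).
eskine and mirane present → beline forms (Rx 8).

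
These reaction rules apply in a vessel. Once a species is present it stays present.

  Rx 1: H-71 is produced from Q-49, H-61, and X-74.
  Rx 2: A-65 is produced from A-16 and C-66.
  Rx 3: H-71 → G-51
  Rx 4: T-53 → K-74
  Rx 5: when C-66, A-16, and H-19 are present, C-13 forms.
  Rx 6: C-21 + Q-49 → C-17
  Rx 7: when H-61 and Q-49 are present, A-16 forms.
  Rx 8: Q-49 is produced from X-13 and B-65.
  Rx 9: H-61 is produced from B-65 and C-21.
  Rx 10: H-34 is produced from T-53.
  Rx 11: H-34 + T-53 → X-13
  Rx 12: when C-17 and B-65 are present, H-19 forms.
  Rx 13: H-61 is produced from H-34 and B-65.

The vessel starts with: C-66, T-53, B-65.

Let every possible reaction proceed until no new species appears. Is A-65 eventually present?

Yes

T-53 present → H-34 forms (Rx 10).
H-34 and B-65 present → H-61 forms (Rx 13).
H-34 and T-53 present → X-13 forms (Rx 11).
X-13 and B-65 present → Q-49 forms (Rx 8).
H-61 and Q-49 present → A-16 forms (Rx 7).
A-16 and C-66 present → A-65 forms (Rx 2).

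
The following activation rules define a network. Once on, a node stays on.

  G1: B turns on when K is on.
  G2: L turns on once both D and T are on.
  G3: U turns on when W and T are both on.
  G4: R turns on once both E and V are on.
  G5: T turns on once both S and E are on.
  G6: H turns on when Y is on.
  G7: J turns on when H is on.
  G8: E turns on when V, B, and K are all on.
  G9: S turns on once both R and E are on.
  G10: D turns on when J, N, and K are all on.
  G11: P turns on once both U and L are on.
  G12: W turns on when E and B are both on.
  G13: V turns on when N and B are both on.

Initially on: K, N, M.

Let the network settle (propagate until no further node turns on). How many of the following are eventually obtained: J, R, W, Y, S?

K is on, so B turns on (G1).
G13: N and B on → V on.
V, B, and K are on, so E turns on (G8).
G12: E and B on → W on.
G4: E and V on → R on.
G9: R and E on → S on.
J would need H (G7), but H never turns on.
R: reached.
W: reached.
No rule produces Y, and it is not given.
S: reached.
Reached: R, W, and S — 3 of the 5.

3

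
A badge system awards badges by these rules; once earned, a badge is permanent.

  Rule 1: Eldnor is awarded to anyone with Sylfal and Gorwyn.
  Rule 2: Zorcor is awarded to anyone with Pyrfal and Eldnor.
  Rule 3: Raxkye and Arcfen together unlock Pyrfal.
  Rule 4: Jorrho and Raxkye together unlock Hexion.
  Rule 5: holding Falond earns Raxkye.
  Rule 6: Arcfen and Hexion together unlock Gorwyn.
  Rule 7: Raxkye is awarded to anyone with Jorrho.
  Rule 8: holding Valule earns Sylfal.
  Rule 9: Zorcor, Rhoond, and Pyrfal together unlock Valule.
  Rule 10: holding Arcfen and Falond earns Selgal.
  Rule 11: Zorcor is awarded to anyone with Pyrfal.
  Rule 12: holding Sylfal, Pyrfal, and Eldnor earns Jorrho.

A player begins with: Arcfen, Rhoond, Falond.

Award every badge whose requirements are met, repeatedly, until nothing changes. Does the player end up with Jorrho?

No

Jorrho would need Sylfal, Pyrfal, and Eldnor (Rule 12), but Eldnor is never earned.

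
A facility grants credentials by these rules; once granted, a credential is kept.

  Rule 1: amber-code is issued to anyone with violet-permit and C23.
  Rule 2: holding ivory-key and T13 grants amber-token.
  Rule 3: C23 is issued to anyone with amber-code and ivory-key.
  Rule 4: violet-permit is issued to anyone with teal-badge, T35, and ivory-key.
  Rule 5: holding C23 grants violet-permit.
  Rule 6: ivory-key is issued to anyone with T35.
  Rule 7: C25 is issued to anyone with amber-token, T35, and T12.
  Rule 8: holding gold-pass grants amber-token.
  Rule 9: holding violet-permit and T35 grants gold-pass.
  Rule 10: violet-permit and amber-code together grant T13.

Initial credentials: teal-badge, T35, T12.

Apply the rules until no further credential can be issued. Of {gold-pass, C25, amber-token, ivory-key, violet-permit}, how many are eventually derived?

5

Holding T35 grants ivory-key (Rule 6).
Holding teal-badge, T35, and ivory-key grants violet-permit (Rule 4).
Holding violet-permit and T35 grants gold-pass (Rule 9).
Holding gold-pass grants amber-token (Rule 8).
Holding amber-token, T35, and T12 grants C25 (Rule 7).
gold-pass: reached.
C25: reached.
amber-token: reached.
ivory-key: reached.
violet-permit: reached.
All 5 are reached.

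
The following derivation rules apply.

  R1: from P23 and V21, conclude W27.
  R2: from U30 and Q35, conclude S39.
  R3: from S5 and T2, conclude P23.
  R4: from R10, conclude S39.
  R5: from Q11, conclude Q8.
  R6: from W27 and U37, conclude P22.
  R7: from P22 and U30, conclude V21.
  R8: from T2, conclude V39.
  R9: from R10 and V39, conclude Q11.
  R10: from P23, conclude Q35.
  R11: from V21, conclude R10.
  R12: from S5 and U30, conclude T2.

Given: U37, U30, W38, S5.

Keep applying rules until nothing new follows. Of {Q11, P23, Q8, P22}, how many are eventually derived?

From S5 and U30, R12 gives T2.
S5 and T2 hold, so P23 follows (R3).
Q11 would need R10 and V39 (R9), but R10 is never established.
P23: reached.
Q8 would need Q11 (R5), but Q11 is never established.
P22 would need W27 and U37 (R6), but W27 is never established.
Reached: P23 — 1 of the 4.

1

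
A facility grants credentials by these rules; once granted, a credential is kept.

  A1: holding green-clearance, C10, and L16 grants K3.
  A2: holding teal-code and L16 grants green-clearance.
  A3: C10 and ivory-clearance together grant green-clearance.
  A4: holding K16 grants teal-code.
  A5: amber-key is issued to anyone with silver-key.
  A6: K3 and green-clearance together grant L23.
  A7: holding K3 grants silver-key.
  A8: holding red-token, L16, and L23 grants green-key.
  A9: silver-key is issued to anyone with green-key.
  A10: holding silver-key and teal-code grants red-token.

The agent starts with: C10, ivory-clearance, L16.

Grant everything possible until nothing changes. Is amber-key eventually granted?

Yes

Holding C10 and ivory-clearance grants green-clearance (A3).
Holding green-clearance, C10, and L16 grants K3 (A1).
Holding K3 grants silver-key (A7).
Holding silver-key grants amber-key (A5).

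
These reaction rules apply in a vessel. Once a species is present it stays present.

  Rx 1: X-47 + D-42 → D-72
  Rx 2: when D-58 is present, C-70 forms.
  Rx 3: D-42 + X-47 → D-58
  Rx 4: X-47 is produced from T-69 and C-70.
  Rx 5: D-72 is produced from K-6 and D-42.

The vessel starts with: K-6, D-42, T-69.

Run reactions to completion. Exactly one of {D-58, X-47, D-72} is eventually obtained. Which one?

K-6 and D-42 present → D-72 forms (Rx 5).
X-47 would need T-69 and C-70 (Rx 4), but C-70 never forms. D-58 would need D-42 and X-47 (Rx 3), but X-47 never forms.

D-72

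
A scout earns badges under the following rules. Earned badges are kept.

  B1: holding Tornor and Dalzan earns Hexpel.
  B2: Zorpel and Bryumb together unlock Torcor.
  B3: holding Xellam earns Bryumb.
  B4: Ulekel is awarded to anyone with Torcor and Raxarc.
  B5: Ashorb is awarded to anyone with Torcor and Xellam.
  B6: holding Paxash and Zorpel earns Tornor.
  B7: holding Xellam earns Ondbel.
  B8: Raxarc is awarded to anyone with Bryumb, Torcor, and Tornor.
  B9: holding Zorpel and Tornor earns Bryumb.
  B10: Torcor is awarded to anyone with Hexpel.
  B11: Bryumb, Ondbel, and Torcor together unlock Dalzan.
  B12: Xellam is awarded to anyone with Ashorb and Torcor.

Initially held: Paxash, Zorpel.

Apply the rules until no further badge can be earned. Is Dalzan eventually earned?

No

Dalzan would need Bryumb, Ondbel, and Torcor (B11), but Ondbel is never earned.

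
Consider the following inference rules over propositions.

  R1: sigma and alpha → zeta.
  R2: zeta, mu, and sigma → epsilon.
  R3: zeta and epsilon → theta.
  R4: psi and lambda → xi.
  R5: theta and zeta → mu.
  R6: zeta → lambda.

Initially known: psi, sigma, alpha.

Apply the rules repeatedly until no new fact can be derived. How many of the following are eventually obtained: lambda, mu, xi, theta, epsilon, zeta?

sigma and alpha hold, so zeta follows (R1).
From zeta, R6 gives lambda.
psi and lambda hold, so xi follows (R4).
lambda: reached.
mu would need theta and zeta (R5), but theta is never established.
xi: reached.
theta would need zeta and epsilon (R3), but epsilon is never established.
epsilon would need zeta, mu, and sigma (R2), but mu is never established.
zeta: reached.
Reached: lambda, xi, and zeta — 3 of the 6.

3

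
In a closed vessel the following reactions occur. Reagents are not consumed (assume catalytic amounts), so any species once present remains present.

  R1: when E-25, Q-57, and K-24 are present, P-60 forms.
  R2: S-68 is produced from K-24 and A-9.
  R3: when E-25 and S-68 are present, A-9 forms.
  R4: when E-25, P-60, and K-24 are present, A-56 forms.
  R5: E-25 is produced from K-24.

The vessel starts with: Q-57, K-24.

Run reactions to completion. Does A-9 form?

No

A-9 would need E-25 and S-68 (R3), but S-68 never forms.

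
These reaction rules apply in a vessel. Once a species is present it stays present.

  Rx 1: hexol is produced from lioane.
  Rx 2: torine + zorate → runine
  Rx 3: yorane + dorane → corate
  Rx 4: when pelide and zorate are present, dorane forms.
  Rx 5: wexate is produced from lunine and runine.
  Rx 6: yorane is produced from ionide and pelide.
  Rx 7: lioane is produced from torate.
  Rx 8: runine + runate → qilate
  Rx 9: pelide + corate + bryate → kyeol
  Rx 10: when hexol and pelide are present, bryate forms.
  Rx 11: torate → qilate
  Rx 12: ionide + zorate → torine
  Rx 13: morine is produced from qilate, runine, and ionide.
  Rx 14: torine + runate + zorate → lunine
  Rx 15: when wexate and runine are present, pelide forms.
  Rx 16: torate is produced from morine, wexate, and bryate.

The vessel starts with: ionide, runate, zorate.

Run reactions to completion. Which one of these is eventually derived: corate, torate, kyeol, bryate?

ionide and zorate present → torine forms (Rx 12).
torine, runate, and zorate present → lunine forms (Rx 14).
torine and zorate present → runine forms (Rx 2).
lunine and runine present → wexate forms (Rx 5).
wexate and runine present → pelide forms (Rx 15).
pelide and zorate present → dorane forms (Rx 4).
ionide and pelide present → yorane forms (Rx 6).
yorane and dorane present → corate forms (Rx 3).
bryate would need hexol and pelide (Rx 10), but hexol never forms. kyeol would need pelide, corate, and bryate (Rx 9), but bryate never forms. torate would need morine, wexate, and bryate (Rx 16), but bryate never forms.

corate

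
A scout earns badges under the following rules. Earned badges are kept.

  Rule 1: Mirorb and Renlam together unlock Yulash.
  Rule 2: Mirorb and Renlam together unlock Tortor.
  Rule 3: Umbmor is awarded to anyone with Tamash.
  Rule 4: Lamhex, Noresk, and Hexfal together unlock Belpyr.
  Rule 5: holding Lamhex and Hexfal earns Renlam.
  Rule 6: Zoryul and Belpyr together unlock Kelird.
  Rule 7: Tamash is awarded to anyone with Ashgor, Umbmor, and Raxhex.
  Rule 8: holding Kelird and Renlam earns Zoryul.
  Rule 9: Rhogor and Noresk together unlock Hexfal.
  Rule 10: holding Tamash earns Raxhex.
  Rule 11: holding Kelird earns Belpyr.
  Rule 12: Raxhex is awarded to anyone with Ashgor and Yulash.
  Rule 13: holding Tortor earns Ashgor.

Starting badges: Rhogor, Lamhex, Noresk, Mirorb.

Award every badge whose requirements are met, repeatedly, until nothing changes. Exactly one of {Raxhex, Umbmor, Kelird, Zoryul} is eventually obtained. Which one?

Raxhex

With Rhogor and Noresk, Hexfal is earned (Rule 9).
With Lamhex and Hexfal, Renlam is earned (Rule 5).
With Mirorb and Renlam, Yulash is earned (Rule 1).
With Mirorb and Renlam, Tortor is earned (Rule 2).
With Tortor, Ashgor is earned (Rule 13).
With Ashgor and Yulash, Raxhex is earned (Rule 12).
Umbmor would need Tamash (Rule 3), but Tamash is never earned. Zoryul would need Kelird and Renlam (Rule 8), but Kelird is never earned. Kelird would need Zoryul and Belpyr (Rule 6), but Zoryul is never earned.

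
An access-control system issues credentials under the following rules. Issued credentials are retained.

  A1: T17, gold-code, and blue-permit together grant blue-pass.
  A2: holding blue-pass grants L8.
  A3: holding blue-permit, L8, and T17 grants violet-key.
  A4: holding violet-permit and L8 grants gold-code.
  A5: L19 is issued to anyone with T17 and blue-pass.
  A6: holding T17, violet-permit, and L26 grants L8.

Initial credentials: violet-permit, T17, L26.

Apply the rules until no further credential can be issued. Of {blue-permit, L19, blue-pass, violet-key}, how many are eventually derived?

0

No rule produces blue-permit, and it is not given.
L19 would need T17 and blue-pass (A5), but blue-pass is never granted.
blue-pass would need T17, gold-code, and blue-permit (A1), but blue-permit is never granted.
violet-key would need blue-permit, L8, and T17 (A3), but blue-permit is never granted.
None of the 4 are reached.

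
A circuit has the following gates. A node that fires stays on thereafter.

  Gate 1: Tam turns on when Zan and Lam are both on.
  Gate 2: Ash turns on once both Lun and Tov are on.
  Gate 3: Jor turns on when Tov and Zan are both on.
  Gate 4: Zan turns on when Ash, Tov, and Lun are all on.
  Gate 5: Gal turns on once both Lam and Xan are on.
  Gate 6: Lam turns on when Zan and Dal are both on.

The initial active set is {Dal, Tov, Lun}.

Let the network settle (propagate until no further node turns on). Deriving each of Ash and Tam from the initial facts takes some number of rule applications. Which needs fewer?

Ash

Ash: Lun and Tov are on, so Ash turns on (Gate 2). [1 rule application]
Tam: Gate 2: Lun and Tov on → Ash on. Gate 4: Ash, Tov, and Lun on → Zan on. Zan and Dal are on, so Lam turns on (Gate 6). Zan and Lam are on, so Tam turns on (Gate 1). [4 rule applications]
Ash needs fewer.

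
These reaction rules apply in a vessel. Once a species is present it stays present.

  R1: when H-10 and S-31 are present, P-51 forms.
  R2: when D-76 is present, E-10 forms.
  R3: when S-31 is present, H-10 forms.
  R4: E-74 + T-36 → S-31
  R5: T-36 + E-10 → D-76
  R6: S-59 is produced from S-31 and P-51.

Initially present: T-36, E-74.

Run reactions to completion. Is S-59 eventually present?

E-74 and T-36 present → S-31 forms (R4).
S-31 present → H-10 forms (R3).
H-10 and S-31 present → P-51 forms (R1).
S-31 and P-51 present → S-59 forms (R6).

Yes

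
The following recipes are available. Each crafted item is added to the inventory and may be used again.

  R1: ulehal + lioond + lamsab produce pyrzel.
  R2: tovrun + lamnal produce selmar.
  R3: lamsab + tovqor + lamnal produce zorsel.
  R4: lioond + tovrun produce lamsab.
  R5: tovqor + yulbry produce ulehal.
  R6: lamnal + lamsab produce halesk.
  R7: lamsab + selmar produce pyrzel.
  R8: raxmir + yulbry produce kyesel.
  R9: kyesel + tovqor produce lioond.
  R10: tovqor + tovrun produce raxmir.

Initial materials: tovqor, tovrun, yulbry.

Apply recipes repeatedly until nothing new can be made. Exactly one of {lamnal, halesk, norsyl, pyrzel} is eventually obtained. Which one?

pyrzel

Using R10, tovqor and tovrun make raxmir.
Using R5, tovqor and yulbry make ulehal.
raxmir + yulbry → kyesel (R8).
kyesel + tovqor → lioond (R9).
lioond + tovrun → lamsab (R4).
Using R1, ulehal, lioond, and lamsab make pyrzel.
No rule produces lamnal, and it is not given. No rule produces norsyl, and it is not given. halesk would need lamnal and lamsab (R6), but lamnal is never obtained.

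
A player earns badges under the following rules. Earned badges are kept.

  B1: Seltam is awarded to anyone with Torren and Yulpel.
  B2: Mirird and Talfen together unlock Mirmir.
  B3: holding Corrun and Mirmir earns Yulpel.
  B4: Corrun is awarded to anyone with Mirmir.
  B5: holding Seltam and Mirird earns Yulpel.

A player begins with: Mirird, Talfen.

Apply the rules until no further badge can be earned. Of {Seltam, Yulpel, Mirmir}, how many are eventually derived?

2

With Mirird and Talfen, Mirmir is earned (B2).
With Mirmir, Corrun is earned (B4).
With Corrun and Mirmir, Yulpel is earned (B3).
Seltam would need Torren and Yulpel (B1), but Torren is never earned.
Yulpel: reached.
Mirmir: reached.
Reached: Yulpel and Mirmir — 2 of the 3.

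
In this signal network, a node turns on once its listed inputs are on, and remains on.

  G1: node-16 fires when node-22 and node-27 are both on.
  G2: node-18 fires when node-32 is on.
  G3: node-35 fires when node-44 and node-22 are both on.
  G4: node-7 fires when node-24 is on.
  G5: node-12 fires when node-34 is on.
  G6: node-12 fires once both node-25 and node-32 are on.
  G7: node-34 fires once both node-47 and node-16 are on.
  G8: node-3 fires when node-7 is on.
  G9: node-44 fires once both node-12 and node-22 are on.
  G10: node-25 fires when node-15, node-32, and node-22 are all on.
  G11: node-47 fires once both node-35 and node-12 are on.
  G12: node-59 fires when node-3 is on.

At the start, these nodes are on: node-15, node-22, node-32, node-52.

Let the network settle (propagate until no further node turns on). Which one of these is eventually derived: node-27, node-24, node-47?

node-15, node-32, and node-22 are on, so node-25 fires (G10).
G6: node-25 and node-32 on → node-12 on.
node-12 and node-22 are on, so node-44 fires (G9).
G3: node-44 and node-22 on → node-35 on.
node-35 and node-12 are on, so node-47 fires (G11).
No rule produces node-27, and it is not given. No rule produces node-24, and it is not given.

node-47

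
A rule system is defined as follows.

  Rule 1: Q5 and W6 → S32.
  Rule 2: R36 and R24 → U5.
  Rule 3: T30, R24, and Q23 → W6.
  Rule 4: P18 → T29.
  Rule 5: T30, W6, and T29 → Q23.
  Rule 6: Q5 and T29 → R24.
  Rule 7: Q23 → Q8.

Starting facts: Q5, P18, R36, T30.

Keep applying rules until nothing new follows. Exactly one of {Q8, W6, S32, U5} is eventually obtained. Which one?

P18 holds, so T29 follows (Rule 4).
Q5 and T29 hold, so R24 follows (Rule 6).
From R36 and R24, Rule 2 gives U5.
Q8 would need Q23 (Rule 7), but Q23 is never established. W6 would need T30, R24, and Q23 (Rule 3), but Q23 is never established. S32 would need Q5 and W6 (Rule 1), but W6 is never established.

U5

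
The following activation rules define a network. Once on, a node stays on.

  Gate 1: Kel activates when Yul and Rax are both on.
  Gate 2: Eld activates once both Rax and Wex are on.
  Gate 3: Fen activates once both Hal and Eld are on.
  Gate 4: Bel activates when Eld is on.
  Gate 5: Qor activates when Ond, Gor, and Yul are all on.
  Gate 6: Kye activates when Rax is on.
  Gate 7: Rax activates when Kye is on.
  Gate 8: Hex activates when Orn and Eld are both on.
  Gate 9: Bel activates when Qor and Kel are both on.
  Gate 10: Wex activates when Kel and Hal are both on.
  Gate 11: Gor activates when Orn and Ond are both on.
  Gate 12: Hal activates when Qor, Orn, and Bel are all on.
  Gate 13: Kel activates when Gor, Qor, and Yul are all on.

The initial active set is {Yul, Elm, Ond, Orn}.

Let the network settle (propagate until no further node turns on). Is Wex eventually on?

Yes

Orn and Ond are on, so Gor activates (Gate 11).
Gate 5: Ond, Gor, and Yul on → Qor on.
Gor, Qor, and Yul are on, so Kel activates (Gate 13).
Qor and Kel are on, so Bel activates (Gate 9).
Qor, Orn, and Bel are on, so Hal activates (Gate 12).
Kel and Hal are on, so Wex activates (Gate 10).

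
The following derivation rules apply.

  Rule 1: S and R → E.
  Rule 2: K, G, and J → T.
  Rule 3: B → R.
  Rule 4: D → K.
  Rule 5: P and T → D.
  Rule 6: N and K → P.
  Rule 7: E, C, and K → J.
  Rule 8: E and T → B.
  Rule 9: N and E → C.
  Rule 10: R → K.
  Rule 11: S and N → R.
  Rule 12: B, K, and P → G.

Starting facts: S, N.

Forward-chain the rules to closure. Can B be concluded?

No

B would need E and T (Rule 8), but T is never established.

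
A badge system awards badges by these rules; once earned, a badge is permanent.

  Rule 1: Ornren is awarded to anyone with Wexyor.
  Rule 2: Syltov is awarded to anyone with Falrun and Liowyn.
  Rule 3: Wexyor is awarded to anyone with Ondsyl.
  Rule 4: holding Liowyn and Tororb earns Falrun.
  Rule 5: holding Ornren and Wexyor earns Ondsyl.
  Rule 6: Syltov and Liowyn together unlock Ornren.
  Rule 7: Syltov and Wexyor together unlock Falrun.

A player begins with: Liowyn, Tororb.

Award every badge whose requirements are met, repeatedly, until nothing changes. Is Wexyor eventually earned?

Wexyor would need Ondsyl (Rule 3), but Ondsyl is never earned.

No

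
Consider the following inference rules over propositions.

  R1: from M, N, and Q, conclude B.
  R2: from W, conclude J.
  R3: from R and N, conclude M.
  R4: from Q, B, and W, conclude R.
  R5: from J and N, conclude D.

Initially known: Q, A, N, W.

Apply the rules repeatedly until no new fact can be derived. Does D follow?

Yes

From W, R2 gives J.
J and N hold, so D follows (R5).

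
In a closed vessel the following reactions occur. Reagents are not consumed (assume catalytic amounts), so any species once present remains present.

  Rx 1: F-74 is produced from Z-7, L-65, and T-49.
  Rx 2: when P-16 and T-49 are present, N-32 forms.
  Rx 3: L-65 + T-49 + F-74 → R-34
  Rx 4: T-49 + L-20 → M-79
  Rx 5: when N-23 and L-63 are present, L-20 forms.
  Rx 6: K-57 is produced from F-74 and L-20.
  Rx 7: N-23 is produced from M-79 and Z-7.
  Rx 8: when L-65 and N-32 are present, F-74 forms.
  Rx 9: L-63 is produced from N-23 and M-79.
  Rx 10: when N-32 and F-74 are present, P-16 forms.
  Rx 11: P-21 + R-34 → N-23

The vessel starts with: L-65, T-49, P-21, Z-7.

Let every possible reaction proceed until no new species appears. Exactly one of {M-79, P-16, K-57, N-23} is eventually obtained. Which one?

Z-7, L-65, and T-49 present → F-74 forms (Rx 1).
L-65, T-49, and F-74 present → R-34 forms (Rx 3).
P-21 and R-34 present → N-23 forms (Rx 11).
K-57 would need F-74 and L-20 (Rx 6), but L-20 never forms. M-79 would need T-49 and L-20 (Rx 4), but L-20 never forms. P-16 would need N-32 and F-74 (Rx 10), but N-32 never forms.

N-23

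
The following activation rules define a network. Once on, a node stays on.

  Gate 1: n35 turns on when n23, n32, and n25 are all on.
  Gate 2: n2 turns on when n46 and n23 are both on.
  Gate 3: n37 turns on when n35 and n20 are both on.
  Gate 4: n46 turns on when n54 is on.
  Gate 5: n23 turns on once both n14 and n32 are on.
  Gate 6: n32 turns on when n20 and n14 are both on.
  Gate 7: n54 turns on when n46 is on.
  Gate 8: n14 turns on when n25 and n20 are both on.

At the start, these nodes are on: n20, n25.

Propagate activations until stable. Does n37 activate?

n25 and n20 are on, so n14 turns on (Gate 8).
Gate 6: n20 and n14 on → n32 on.
n14 and n32 are on, so n23 turns on (Gate 5).
n23, n32, and n25 are on, so n35 turns on (Gate 1).
Gate 3: n35 and n20 on → n37 on.

Yes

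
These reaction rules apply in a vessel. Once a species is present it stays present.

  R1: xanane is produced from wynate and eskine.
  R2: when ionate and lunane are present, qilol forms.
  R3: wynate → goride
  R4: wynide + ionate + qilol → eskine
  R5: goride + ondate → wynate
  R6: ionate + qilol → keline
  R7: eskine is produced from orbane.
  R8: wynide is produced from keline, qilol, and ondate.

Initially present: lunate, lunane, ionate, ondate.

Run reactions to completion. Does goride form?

goride would need wynate (R3), but wynate never forms.

No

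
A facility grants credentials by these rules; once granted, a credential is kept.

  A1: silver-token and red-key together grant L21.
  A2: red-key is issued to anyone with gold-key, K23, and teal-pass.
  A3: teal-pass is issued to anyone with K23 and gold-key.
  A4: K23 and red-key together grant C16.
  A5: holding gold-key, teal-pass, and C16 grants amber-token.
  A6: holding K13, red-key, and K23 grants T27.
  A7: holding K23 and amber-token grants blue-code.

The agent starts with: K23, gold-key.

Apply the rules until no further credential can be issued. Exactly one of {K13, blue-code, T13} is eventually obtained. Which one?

blue-code

Holding K23 and gold-key grants teal-pass (A3).
Holding gold-key, K23, and teal-pass grants red-key (A2).
Holding K23 and red-key grants C16 (A4).
Holding gold-key, teal-pass, and C16 grants amber-token (A5).
Holding K23 and amber-token grants blue-code (A7).
No rule produces T13, and it is not given. No rule produces K13, and it is not given.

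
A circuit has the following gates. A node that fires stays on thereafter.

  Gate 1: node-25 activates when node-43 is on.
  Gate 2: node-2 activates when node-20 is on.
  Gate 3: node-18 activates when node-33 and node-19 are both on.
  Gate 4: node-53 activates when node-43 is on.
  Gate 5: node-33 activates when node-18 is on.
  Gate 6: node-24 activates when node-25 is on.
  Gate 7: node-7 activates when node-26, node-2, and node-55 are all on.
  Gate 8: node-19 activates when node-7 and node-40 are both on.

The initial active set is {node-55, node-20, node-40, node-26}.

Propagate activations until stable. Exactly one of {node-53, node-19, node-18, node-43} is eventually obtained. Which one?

node-20 is on, so node-2 activates (Gate 2).
node-26, node-2, and node-55 are on, so node-7 activates (Gate 7).
Gate 8: node-7 and node-40 on → node-19 on.
node-18 would need node-33 and node-19 (Gate 3), but node-33 never turns on. node-53 would need node-43 (Gate 4), but node-43 never turns on. No rule produces node-43, and it is not given.

node-19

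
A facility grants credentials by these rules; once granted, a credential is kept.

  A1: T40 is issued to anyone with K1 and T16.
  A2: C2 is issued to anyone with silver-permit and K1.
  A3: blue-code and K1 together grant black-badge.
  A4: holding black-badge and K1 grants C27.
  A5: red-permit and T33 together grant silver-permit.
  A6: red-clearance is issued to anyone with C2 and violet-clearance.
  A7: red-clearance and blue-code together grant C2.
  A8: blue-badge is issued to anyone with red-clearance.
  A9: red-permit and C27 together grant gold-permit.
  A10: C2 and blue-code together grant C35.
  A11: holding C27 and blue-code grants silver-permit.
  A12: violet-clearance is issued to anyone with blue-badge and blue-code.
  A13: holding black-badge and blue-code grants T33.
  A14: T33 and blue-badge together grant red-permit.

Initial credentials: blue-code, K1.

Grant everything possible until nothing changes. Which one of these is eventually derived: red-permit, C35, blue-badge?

Holding blue-code and K1 grants black-badge (A3).
Holding black-badge and K1 grants C27 (A4).
Holding C27 and blue-code grants silver-permit (A11).
Holding silver-permit and K1 grants C2 (A2).
Holding C2 and blue-code grants C35 (A10).
red-permit would need T33 and blue-badge (A14), but blue-badge is never granted. blue-badge would need red-clearance (A8), but red-clearance is never granted.

C35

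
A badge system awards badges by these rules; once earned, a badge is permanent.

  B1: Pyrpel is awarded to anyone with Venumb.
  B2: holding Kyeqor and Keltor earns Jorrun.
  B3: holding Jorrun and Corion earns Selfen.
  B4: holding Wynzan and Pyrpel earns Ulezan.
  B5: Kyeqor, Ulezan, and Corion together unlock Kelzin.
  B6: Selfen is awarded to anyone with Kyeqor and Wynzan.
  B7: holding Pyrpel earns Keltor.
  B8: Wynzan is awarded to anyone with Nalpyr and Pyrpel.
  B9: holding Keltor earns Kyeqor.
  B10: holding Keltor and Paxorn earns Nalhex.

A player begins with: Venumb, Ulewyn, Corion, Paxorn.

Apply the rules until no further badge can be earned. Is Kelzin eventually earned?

Kelzin would need Kyeqor, Ulezan, and Corion (B5), but Ulezan is never earned.

No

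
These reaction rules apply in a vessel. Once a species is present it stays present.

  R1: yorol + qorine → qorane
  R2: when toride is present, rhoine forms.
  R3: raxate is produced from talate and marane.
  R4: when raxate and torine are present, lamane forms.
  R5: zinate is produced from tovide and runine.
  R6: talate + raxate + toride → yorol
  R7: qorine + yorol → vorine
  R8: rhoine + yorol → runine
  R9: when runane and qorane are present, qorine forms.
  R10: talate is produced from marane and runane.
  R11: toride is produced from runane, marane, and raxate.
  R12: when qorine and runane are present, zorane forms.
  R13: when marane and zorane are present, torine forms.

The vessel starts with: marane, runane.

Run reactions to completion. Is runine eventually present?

Yes

marane and runane present → talate forms (R10).
talate and marane present → raxate forms (R3).
runane, marane, and raxate present → toride forms (R11).
talate, raxate, and toride present → yorol forms (R6).
toride present → rhoine forms (R2).
rhoine and yorol present → runine forms (R8).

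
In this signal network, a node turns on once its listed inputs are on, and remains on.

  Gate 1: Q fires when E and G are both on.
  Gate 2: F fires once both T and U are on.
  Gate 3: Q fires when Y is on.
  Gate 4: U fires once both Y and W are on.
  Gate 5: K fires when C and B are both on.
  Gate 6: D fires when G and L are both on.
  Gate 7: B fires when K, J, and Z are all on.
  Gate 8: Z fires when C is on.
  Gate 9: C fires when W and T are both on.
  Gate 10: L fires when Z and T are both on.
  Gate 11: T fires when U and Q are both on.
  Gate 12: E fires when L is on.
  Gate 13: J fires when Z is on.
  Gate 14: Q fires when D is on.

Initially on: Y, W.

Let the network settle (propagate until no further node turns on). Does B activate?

No

B would need K, J, and Z (Gate 7), but K never turns on.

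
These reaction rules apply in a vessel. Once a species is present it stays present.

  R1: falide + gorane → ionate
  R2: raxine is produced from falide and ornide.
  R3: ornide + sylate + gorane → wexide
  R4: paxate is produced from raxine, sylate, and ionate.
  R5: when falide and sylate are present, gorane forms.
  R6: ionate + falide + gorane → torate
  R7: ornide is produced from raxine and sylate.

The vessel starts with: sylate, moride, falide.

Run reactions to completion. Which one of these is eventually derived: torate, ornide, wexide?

falide and sylate present → gorane forms (R5).
falide and gorane present → ionate forms (R1).
ionate, falide, and gorane present → torate forms (R6).
wexide would need ornide, sylate, and gorane (R3), but ornide never forms. ornide would need raxine and sylate (R7), but raxine never forms.

torate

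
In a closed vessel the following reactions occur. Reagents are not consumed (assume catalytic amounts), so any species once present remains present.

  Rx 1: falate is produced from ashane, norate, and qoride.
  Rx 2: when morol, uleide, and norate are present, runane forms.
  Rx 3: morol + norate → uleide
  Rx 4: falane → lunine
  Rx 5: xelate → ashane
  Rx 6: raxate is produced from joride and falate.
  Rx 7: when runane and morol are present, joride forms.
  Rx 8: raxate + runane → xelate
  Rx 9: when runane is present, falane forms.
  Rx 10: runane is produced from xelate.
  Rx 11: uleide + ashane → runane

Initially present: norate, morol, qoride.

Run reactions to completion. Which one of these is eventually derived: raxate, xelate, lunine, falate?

morol and norate present → uleide forms (Rx 3).
morol, uleide, and norate present → runane forms (Rx 2).
runane present → falane forms (Rx 9).
falane present → lunine forms (Rx 4).
xelate would need raxate and runane (Rx 8), but raxate never forms. raxate would need joride and falate (Rx 6), but falate never forms. falate would need ashane, norate, and qoride (Rx 1), but ashane never forms.

lunine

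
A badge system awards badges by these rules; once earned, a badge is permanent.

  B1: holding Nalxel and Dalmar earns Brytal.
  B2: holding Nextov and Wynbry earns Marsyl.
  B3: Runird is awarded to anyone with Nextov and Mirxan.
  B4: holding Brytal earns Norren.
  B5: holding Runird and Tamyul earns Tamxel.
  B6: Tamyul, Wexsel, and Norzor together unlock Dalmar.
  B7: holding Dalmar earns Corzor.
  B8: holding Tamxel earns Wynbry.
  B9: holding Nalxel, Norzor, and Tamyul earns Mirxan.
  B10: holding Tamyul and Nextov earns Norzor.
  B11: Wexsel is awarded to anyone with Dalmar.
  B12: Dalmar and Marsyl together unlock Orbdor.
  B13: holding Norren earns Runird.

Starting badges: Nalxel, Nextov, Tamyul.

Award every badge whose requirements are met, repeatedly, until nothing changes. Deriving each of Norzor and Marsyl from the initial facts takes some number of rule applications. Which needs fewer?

Norzor

Norzor: With Tamyul and Nextov, Norzor is earned (B10). [1 rule application]
Marsyl: With Tamyul and Nextov, Norzor is earned (B10). With Nalxel, Norzor, and Tamyul, Mirxan is earned (B9). With Nextov and Mirxan, Runird is earned (B3). With Runird and Tamyul, Tamxel is earned (B5). With Tamxel, Wynbry is earned (B8). With Nextov and Wynbry, Marsyl is earned (B2). [6 rule applications]
Norzor needs fewer.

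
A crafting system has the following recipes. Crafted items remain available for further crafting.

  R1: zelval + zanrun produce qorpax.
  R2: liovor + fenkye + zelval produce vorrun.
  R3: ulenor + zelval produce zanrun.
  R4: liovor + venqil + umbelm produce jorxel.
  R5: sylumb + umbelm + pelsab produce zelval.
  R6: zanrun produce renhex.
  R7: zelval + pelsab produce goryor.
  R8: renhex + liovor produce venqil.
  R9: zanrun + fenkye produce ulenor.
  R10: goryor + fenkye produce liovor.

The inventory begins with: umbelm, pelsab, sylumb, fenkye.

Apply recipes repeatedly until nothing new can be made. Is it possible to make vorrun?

Yes

sylumb + umbelm + pelsab → zelval (R5).
zelval + pelsab → goryor (R7).
goryor + fenkye → liovor (R10).
liovor + fenkye + zelval → vorrun (R2).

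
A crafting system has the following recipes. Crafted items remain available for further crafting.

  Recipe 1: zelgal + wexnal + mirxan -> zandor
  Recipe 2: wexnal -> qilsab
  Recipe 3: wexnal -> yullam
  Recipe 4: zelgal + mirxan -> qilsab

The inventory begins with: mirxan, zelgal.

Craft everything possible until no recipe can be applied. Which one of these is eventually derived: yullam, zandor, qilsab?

Using Recipe 4, zelgal and mirxan make qilsab.
zandor would need zelgal, wexnal, and mirxan (Recipe 1), but wexnal is never obtained. yullam would need wexnal (Recipe 3), but wexnal is never obtained.

qilsab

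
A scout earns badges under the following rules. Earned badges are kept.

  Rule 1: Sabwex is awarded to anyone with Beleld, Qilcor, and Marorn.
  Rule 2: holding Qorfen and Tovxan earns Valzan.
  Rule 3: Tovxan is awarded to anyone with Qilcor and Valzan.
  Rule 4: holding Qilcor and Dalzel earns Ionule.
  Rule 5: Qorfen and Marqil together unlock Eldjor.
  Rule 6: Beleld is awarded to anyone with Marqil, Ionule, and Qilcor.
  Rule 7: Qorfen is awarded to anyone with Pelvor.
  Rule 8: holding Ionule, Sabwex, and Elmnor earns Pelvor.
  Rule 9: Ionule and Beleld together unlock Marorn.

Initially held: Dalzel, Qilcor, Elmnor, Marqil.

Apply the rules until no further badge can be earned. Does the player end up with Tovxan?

Tovxan would need Qilcor and Valzan (Rule 3), but Valzan is never earned.

No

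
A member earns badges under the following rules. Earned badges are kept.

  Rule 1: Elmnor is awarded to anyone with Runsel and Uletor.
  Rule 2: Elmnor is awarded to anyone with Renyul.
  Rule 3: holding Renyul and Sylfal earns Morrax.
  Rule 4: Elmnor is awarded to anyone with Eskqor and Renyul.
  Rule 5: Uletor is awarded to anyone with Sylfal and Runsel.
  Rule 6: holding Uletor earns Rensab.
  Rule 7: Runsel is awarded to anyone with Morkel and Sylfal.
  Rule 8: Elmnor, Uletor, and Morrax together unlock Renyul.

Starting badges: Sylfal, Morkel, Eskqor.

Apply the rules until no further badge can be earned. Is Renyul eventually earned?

No

Renyul would need Elmnor, Uletor, and Morrax (Rule 8), but Morrax is never earned.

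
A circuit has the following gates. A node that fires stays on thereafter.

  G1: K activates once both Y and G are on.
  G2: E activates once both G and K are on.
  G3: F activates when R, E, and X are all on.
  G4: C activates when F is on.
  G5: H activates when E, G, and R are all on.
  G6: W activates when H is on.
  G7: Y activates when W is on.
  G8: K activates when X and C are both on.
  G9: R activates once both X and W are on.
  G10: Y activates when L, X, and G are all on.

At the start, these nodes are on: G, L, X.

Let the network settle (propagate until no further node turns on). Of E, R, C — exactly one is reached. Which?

G10: L, X, and G on → Y on.
Y and G are on, so K activates (G1).
G2: G and K on → E on.
R would need X and W (G9), but W never turns on. C would need F (G4), but F never turns on.

E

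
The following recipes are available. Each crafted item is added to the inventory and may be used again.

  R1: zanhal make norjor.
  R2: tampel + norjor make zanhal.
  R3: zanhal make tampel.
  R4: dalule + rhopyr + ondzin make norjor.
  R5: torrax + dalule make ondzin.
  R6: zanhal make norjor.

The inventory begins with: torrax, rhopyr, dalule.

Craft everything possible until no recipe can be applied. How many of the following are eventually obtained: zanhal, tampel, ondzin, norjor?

Using R5, torrax and dalule make ondzin.
Using R4, dalule, rhopyr, and ondzin make norjor.
zanhal would need tampel and norjor (R2), but tampel is never obtained.
tampel would need zanhal (R3), but zanhal is never obtained.
ondzin: reached.
norjor: reached.
Reached: ondzin and norjor — 2 of the 4.

2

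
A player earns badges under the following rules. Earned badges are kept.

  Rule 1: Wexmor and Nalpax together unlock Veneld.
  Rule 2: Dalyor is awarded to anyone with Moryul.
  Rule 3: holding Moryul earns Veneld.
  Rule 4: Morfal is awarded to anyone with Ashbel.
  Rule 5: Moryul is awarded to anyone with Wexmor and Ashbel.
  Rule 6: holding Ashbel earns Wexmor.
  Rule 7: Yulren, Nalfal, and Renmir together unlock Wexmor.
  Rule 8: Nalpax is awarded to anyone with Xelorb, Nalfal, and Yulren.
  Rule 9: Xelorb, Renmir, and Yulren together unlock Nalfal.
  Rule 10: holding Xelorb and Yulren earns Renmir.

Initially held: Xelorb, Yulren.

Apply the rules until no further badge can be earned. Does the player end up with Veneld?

Yes

With Xelorb and Yulren, Renmir is earned (Rule 10).
With Xelorb, Renmir, and Yulren, Nalfal is earned (Rule 9).
With Xelorb, Nalfal, and Yulren, Nalpax is earned (Rule 8).
With Yulren, Nalfal, and Renmir, Wexmor is earned (Rule 7).
With Wexmor and Nalpax, Veneld is earned (Rule 1).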